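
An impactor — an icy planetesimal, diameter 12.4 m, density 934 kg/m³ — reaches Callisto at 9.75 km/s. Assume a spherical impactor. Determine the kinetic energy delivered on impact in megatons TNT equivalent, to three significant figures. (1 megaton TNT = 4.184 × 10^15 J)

E ≈ 0.0106 Mt TNT

v = 9750 m/s.
Mass m = (π/6) ρ d³ = (π/6) × 934 × (12.4)³ = 9.324 × 10^5 kg
E = ½ m v² = 0.5 × 9.324 × 10^5 × (9750)² = 4.432 × 10^13 J
   = 4.432 × 10^13 / 4.184×10^15 = 0.01059 Mt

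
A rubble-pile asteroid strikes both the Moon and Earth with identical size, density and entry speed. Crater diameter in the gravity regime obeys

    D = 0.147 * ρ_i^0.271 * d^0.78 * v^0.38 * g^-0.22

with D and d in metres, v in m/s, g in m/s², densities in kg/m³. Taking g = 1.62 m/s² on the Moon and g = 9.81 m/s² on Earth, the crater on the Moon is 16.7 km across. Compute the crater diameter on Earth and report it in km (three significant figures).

All impactor-dependent factors cancel in the ratio, leaving D_Earth/D_Moon = (g_Earth/g_Moon)^-0.22.
(9.81/1.62)^-0.22 = 6.056^-0.22 = 0.6729
D_Earth = 0.6729 × 16.7 km = 11.2 km

D ≈ 11.2 km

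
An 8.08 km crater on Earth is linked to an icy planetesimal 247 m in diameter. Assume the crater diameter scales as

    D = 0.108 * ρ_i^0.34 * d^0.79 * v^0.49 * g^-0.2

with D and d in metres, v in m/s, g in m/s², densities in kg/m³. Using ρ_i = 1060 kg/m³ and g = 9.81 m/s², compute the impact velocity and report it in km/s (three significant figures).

v ≈ 24.8 km/s

Rearranging for v: v = [D / (0.108 · 1060^0.34 · 247^0.79 · 9.81^-0.2)]^(1/0.49).
D = 8080 m.
1060^0.34 = 10.68
247^0.79 = 77.67
9.81^-0.2 = 0.6334
Denominator = 0.108 × 10.68 × 77.67 × 0.6334 = 56.74
D / 56.74 = 8080 / 56.74 = 142.4
v = 142.4^(1/0.49) = 142.4^2.0408 = 24825 m/s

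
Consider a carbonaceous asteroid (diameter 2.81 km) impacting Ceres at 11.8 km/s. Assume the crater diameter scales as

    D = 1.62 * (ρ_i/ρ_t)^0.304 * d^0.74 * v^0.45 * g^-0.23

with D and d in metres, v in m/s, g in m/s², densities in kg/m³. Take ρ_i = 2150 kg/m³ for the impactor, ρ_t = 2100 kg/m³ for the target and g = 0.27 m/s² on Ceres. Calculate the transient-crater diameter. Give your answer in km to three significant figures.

D ≈ 53.4 km

In SI units: d = 2810 m, v = 11800 m/s.
(ρ_i/ρ_t)^0.304 = (2150/2100)^0.304 = 1.007
d^0.74 = 2810^0.74 = 356.5
v^0.45 = 11800^0.45 = 67.97
g^-0.23 = 0.27^-0.23 = 1.351
D = 1.62 × 1.007 × 356.5 × 67.97 × 1.351 = 53404 m
   = 53.40 km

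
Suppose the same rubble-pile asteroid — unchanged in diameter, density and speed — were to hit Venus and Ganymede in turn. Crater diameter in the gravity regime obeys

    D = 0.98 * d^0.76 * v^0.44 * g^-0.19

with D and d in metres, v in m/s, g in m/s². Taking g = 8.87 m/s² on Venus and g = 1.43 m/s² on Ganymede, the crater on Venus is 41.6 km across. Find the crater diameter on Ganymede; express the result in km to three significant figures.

All impactor-dependent factors cancel in the ratio, leaving D_Ganymede/D_Venus = (g_Ganymede/g_Venus)^-0.19.
(1.43/8.87)^-0.19 = 0.1612^-0.19 = 1.414
D_Ganymede = 1.414 × 41.6 km = 58.8 km

D ≈ 58.8 km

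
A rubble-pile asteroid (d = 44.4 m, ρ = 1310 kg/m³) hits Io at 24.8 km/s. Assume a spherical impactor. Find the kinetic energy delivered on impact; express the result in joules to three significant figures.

E ≈ 1.85 × 10^16 J

v = 24800 m/s.
Mass m = (π/6) ρ d³ = (π/6) × 1310 × (44.4)³ = 6.004 × 10^7 kg
E = ½ m v² = 0.5 × 6.004 × 10^7 × (24800)² = 1.846 × 10^16 J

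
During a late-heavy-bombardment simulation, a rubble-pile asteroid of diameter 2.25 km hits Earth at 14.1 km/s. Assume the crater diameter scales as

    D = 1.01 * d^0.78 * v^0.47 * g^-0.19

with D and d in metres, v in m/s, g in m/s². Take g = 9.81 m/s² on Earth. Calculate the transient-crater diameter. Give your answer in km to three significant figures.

D ≈ 24.0 km

In SI units: d = 2250 m, v = 14100 m/s.
d^0.78 = 2250^0.78 = 411.8
v^0.47 = 14100^0.47 = 89.15
g^-0.19 = 9.81^-0.19 = 0.6480
D = 1.01 × 411.8 × 89.15 × 0.6480 = 24027 m
   = 24.03 km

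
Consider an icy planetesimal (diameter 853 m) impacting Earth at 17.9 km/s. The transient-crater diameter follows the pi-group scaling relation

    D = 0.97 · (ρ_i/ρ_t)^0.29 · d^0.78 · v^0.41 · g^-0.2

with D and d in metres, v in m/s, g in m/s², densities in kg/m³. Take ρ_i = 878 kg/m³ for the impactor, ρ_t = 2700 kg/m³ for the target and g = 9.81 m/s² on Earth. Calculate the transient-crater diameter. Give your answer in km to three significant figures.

In SI units: v = 17900 m/s.
(ρ_i/ρ_t)^0.29 = (878/2700)^0.29 = 0.7220
d^0.78 = 853^0.78 = 193.3
v^0.41 = 17900^0.41 = 55.42
g^-0.2 = 9.81^-0.2 = 0.6334
D = 0.97 × 0.7220 × 193.3 × 55.42 × 0.6334 = 4752 m
   = 4.752 km

D ≈ 4.75 km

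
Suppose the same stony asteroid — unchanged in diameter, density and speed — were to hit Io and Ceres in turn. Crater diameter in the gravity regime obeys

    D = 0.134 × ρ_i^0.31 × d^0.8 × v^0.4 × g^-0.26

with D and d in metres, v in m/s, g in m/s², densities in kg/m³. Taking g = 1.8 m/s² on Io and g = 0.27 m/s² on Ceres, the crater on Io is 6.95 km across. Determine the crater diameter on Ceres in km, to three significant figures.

All impactor-dependent factors cancel in the ratio, leaving D_Ceres/D_Io = (g_Ceres/g_Io)^-0.26.
(0.27/1.8)^-0.26 = 0.1500^-0.26 = 1.638
D_Ceres = 1.638 × 6.95 km = 11.4 km

D ≈ 11.4 km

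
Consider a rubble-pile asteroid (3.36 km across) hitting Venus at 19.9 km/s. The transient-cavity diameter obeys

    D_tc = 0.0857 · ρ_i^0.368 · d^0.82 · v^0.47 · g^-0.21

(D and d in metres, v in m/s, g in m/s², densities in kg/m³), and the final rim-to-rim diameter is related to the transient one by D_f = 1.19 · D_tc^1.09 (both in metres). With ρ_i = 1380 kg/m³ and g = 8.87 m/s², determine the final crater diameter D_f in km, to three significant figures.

D_f ≈ 204 km

In SI: d = 3360 m, v = 19900 m/s.
ρ_i^0.368 = 1380^0.368 = 14.30
d^0.82 = 3360^0.82 = 779.1
v^0.47 = 19900^0.47 = 104.8
g^-0.21 = 8.87^-0.21 = 0.6323
D_tc = 0.0857 × 14.30 × 779.1 × 104.8 × 0.6323 = 63270 m
D_f = 1.19 × (63270)^1.09 = 2.036 × 10^5 m
     = 203.6 km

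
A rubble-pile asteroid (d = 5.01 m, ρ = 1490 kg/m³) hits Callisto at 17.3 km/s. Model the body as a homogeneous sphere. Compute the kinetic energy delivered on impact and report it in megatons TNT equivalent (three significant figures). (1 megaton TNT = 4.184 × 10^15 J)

E ≈ 3.51 × 10^-3 Mt TNT

v = 17300 m/s.
Mass m = (π/6) ρ d³ = (π/6) × 1490 × (5.01)³ = 9.811 × 10^4 kg
E = ½ m v² = 0.5 × 9.811 × 10^4 × (17300)² = 1.468 × 10^13 J
   = 1.468 × 10^13 / 4.184×10^15 = 3.509 × 10^-3 Mt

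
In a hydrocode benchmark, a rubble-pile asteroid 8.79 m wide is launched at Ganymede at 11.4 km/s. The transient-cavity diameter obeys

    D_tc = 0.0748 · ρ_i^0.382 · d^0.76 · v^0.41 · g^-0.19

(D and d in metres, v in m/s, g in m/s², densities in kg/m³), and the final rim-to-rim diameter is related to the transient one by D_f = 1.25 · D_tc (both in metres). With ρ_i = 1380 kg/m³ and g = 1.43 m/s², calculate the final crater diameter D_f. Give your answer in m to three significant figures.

D_f ≈ 332 m

v = 11400 m/s.
ρ_i^0.382 = 1380^0.382 = 15.83
d^0.76 = 8.79^0.76 = 5.217
v^0.41 = 11400^0.41 = 46.06
g^-0.19 = 1.43^-0.19 = 0.9343
D_tc = 0.0748 × 15.83 × 5.217 × 46.06 × 0.9343 = 265.8 m
D_f = 1.25 × 265.8 = 332.2 m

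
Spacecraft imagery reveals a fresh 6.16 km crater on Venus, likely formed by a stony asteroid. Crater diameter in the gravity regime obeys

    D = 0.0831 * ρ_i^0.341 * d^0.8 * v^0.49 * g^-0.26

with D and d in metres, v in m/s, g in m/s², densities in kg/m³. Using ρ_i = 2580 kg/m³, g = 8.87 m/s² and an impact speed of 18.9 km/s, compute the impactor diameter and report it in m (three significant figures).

d ≈ 210 m

Rearranging for d: d = [D / (0.0831 · 2580^0.341 · 18900^0.49 · 8.87^-0.26)]^(1/0.8).
D = 6160 m.
2580^0.341 = 14.57
18900^0.49 = 124.6
8.87^-0.26 = 0.5669
Denominator = 0.0831 × 14.57 × 124.6 × 0.5669 = 85.52
D / 85.52 = 6160 / 85.52 = 72.03
d = 72.03^(1/0.8) = 72.03^1.25 = 209.8 m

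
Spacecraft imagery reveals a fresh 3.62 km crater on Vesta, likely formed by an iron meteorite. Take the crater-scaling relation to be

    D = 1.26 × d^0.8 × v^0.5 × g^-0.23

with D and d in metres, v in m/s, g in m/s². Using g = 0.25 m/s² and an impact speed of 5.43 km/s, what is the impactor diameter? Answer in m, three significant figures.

Rearranging for d: d = [D / (1.26 · 5430^0.5 · 0.25^-0.23)]^(1/0.8).
D = 3620 m.
5430^0.5 = 73.69
0.25^-0.23 = 1.376
Denominator = 1.26 × 73.69 × 1.376 = 127.8
D / 127.8 = 3620 / 127.8 = 28.33
d = 28.33^(1/0.8) = 28.33^1.25 = 65.36 m

d ≈ 65.4 m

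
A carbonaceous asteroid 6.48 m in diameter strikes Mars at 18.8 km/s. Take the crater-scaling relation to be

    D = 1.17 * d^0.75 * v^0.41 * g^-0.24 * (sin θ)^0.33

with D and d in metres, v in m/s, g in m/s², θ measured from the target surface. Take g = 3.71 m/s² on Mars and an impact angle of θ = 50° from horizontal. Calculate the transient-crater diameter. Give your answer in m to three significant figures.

D ≈ 180 m

In SI units: v = 18800 m/s.
d^0.75 = 6.48^0.75 = 4.061
v^0.41 = 18800^0.41 = 56.55
g^-0.24 = 3.71^-0.24 = 0.7300
(sin 50°)^0.33 = 0.7660^0.33 = 0.9158
D = 1.17 × 4.061 × 56.55 × 0.7300 × 0.9158 = 179.6 m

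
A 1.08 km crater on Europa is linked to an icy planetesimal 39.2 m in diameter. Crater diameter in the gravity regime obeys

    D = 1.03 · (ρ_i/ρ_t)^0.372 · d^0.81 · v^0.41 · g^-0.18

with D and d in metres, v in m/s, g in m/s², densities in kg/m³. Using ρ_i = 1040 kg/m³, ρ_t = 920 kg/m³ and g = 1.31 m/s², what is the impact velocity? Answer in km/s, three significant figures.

v ≈ 16.7 km/s

Rearranging for v: v = [D / (1.03 · (1040/920)^0.372 · 39.2^0.81 · 1.31^-0.18)]^(1/0.41).
D = 1080 m.
(1040/920)^0.372 = 1.047
39.2^0.81 = 19.52
1.31^-0.18 = 0.9526
Denominator = 1.03 × 1.047 × 19.52 × 0.9526 = 20.05
D / 20.05 = 1080 / 20.05 = 53.87
v = 53.87^(1/0.41) = 53.87^2.439 = 16701 m/s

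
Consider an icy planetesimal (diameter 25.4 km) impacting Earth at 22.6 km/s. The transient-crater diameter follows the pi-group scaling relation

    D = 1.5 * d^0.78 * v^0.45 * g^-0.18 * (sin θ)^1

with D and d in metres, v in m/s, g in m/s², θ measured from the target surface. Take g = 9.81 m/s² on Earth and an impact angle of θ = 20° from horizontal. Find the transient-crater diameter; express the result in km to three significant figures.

D ≈ 84.5 km

In SI units: d = 25400 m, v = 22600 m/s.
d^0.78 = 25400^0.78 = 2728
v^0.45 = 22600^0.45 = 91.06
g^-0.18 = 9.81^-0.18 = 0.6630
(sin 20°)^1 = 0.3420^1 = 0.3420
D = 1.5 × 2728 × 91.06 × 0.6630 × 0.3420 = 84490 m
   = 84.49 km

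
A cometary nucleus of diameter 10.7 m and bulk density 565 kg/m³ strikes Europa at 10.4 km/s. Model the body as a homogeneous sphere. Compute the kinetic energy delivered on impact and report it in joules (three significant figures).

v = 10400 m/s.
Mass m = (π/6) ρ d³ = (π/6) × 565 × (10.7)³ = 3.624 × 10^5 kg
E = ½ m v² = 0.5 × 3.624 × 10^5 × (10400)² = 1.960 × 10^13 J

E ≈ 1.96 × 10^13 J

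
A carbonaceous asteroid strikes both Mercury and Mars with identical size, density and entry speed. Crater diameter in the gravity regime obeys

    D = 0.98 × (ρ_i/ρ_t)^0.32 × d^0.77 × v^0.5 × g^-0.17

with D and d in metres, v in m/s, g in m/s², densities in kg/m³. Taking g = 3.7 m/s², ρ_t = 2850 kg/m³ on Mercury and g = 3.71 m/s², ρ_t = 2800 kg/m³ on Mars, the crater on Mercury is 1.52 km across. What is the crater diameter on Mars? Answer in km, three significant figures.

The impactor-only factors (d, v, ρ_i) cancel in the ratio, leaving D_Mars/D_Mercury = (g_Mars/g_Mercury)^-0.17 · (ρ_t,Mercury/ρ_t,Mars)^0.32.
(3.71/3.7)^-0.17 = 1.003^-0.17 = 0.9995
(2850/2800)^0.32 = 1.018^0.32 = 1.006
Ratio = 0.9995 × 1.006 = 1.005
D_Mars = 1.005 × 1.52 km = 1.53 km

D ≈ 1.53 km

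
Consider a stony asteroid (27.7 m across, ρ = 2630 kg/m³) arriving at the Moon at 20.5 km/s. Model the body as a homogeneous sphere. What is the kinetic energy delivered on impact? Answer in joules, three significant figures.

E ≈ 6.15 × 10^15 J

v = 20500 m/s.
Mass m = (π/6) ρ d³ = (π/6) × 2630 × (27.7)³ = 2.927 × 10^7 kg
E = ½ m v² = 0.5 × 2.927 × 10^7 × (20500)² = 6.150 × 10^15 J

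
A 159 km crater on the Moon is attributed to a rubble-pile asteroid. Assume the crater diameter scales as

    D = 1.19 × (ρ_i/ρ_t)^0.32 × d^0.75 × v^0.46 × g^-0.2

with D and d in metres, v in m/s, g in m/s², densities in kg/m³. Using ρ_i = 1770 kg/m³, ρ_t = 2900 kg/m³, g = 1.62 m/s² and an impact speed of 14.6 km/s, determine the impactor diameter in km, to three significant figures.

Rearranging for d: d = [D / (1.19 · (1770/2900)^0.32 · 14600^0.46 · 1.62^-0.2)]^(1/0.75).
D = 159000 m.
(1770/2900)^0.32 = 0.8539
14600^0.46 = 82.34
1.62^-0.2 = 0.9080
Denominator = 1.19 × 0.8539 × 82.34 × 0.9080 = 75.97
D / 75.97 = 159000 / 75.97 = 2093
d = 2093^(1/0.75) = 2093^1.3333 = 26766 m

d ≈ 26.8 km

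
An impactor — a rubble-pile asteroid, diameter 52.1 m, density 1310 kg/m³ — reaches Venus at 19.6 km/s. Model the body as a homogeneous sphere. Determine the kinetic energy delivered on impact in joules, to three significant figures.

E ≈ 1.86 × 10^16 J

v = 19600 m/s.
Mass m = (π/6) ρ d³ = (π/6) × 1310 × (52.1)³ = 9.700 × 10^7 kg
E = ½ m v² = 0.5 × 9.700 × 10^7 × (19600)² = 1.863 × 10^16 J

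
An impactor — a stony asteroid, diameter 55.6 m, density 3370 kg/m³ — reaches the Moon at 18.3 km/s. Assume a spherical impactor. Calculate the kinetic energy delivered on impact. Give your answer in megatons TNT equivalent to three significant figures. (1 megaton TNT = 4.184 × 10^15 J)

v = 18300 m/s.
Mass m = (π/6) ρ d³ = (π/6) × 3370 × (55.6)³ = 3.033 × 10^8 kg
E = ½ m v² = 0.5 × 3.033 × 10^8 × (18300)² = 5.079 × 10^16 J
   = 5.079 × 10^16 / 4.184×10^15 = 12.14 Mt

E ≈ 12.1 Mt TNT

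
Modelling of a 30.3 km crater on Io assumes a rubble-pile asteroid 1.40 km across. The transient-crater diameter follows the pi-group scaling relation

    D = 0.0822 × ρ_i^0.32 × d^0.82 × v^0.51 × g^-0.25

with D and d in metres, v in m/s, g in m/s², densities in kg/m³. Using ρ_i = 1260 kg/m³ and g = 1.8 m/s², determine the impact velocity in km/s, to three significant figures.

Rearranging for v: v = [D / (0.0822 · 1260^0.32 · 1400^0.82 · 1.8^-0.25)]^(1/0.51).
D = 30300 m.
1260^0.32 = 9.820
1400^0.82 = 380.0
1.8^-0.25 = 0.8633
Denominator = 0.0822 × 9.820 × 380.0 × 0.8633 = 264.8
D / 264.8 = 30300 / 264.8 = 114.4
v = 114.4^(1/0.51) = 114.4^1.9608 = 10868 m/s

v ≈ 10.9 km/s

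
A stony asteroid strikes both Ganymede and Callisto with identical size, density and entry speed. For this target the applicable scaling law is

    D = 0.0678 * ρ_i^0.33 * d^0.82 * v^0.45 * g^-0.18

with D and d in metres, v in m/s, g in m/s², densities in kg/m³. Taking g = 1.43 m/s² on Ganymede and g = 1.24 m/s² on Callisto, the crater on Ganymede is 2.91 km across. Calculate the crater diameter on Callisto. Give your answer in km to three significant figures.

All impactor-dependent factors cancel in the ratio, leaving D_Callisto/D_Ganymede = (g_Callisto/g_Ganymede)^-0.18.
(1.24/1.43)^-0.18 = 0.8671^-0.18 = 1.026
D_Callisto = 1.026 × 2.91 km = 2.99 km

D ≈ 2.99 km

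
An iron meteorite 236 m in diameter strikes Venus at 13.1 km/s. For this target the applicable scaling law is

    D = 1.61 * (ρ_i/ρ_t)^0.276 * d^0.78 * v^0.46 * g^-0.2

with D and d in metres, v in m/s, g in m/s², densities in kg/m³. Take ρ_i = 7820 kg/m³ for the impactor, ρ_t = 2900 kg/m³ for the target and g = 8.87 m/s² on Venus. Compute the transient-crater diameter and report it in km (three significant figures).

In SI units: v = 13100 m/s.
(ρ_i/ρ_t)^0.276 = (7820/2900)^0.276 = 1.315
d^0.78 = 236^0.78 = 70.94
v^0.46 = 13100^0.46 = 78.33
g^-0.2 = 8.87^-0.2 = 0.6463
D = 1.61 × 1.315 × 70.94 × 78.33 × 0.6463 = 7603 m
   = 7.603 km

D ≈ 7.60 km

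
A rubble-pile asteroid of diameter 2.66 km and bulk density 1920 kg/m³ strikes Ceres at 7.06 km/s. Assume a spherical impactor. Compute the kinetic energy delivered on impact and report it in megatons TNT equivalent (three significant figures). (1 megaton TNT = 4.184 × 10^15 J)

d = 2660 m; v = 7060 m/s.
Mass m = (π/6) ρ d³ = (π/6) × 1920 × (2660)³ = 1.892 × 10^13 kg
E = ½ m v² = 0.5 × 1.892 × 10^13 × (7060)² = 4.715 × 10^20 J
   = 4.715 × 10^20 / 4.184×10^15 = 1.127 × 10^5 Mt

E ≈ 1.13 × 10^5 Mt TNT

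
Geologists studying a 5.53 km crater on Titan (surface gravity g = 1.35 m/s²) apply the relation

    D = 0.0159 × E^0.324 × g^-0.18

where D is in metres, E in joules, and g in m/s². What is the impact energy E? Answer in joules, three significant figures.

E ≈ 1.50 × 10^17 J

Rearranging: E = [D / (0.0159 · g^-0.18)]^(1/0.324).
D = 5530 m.
g^-0.18 = 1.35^-0.18 = 0.9474
D / (0.0159 × 0.9474) = 5530 / (0.01506) = 3.672 × 10^5
E = (3.672 × 10^5)^3.0864 = 1.498 × 10^17 J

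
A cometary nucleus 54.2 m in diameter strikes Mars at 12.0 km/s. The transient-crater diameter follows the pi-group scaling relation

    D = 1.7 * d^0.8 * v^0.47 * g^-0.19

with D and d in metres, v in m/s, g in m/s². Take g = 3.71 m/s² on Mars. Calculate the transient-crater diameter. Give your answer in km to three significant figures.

In SI units: v = 12000 m/s.
d^0.8 = 54.2^0.8 = 24.39
v^0.47 = 12000^0.47 = 82.64
g^-0.19 = 3.71^-0.19 = 0.7795
D = 1.7 × 24.39 × 82.64 × 0.7795 = 2671 m
   = 2.671 km

D ≈ 2.67 km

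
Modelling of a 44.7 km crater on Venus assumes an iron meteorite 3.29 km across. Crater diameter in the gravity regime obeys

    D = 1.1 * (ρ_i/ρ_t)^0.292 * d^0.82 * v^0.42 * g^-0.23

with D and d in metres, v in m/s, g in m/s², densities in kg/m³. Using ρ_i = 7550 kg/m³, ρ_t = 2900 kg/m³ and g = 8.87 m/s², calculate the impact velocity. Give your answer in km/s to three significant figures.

Rearranging for v: v = [D / (1.1 · (7550/2900)^0.292 · 3290^0.82 · 8.87^-0.23)]^(1/0.42).
D = 44700 m.
(7550/2900)^0.292 = 1.322
3290^0.82 = 765.8
8.87^-0.23 = 0.6053
Denominator = 1.1 × 1.322 × 765.8 × 0.6053 = 674.1
D / 674.1 = 44700 / 674.1 = 66.31
v = 66.31^(1/0.42) = 66.31^2.381 = 21736 m/s

v ≈ 21.7 km/s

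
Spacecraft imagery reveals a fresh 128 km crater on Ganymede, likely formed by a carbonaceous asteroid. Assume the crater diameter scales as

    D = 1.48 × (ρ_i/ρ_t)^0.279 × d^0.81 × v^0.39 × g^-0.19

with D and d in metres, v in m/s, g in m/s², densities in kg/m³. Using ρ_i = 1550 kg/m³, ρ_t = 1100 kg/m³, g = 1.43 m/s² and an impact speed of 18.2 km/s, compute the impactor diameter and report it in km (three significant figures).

Rearranging for d: d = [D / (1.48 · (1550/1100)^0.279 · 18200^0.39 · 1.43^-0.19)]^(1/0.81).
D = 128000 m.
(1550/1100)^0.279 = 1.100
18200^0.39 = 45.86
1.43^-0.19 = 0.9343
Denominator = 1.48 × 1.100 × 45.86 × 0.9343 = 69.75
D / 69.75 = 128000 / 69.75 = 1835
d = 1835^(1/0.81) = 1835^1.2346 = 10698 m

d ≈ 10.7 km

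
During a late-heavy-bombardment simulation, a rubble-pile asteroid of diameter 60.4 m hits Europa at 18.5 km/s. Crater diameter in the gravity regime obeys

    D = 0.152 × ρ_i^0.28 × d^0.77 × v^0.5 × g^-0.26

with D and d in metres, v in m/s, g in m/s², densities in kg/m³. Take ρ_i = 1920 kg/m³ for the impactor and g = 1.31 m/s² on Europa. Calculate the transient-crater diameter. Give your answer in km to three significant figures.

D ≈ 3.76 km

In SI units: v = 18500 m/s.
ρ_i^0.28 = 1920^0.28 = 8.305
d^0.77 = 60.4^0.77 = 23.52
v^0.5 = 18500^0.5 = 136.0
g^-0.26 = 1.31^-0.26 = 0.9322
D = 0.152 × 8.305 × 23.52 × 136.0 × 0.9322 = 3764 m
   = 3.764 km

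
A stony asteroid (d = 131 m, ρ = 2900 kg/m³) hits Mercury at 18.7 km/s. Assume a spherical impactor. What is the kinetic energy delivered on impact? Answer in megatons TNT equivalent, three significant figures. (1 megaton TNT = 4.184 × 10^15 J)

E ≈ 143 Mt TNT

v = 18700 m/s.
Mass m = (π/6) ρ d³ = (π/6) × 2900 × (131)³ = 3.414 × 10^9 kg
E = ½ m v² = 0.5 × 3.414 × 10^9 × (18700)² = 5.969 × 10^17 J
   = 5.969 × 10^17 / 4.184×10^15 = 142.7 Mt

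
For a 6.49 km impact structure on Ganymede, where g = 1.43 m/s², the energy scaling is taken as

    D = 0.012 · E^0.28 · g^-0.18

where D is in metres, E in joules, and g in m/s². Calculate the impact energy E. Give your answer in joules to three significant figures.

E ≈ 3.76 × 10^20 J

Rearranging: E = [D / (0.012 · g^-0.18)]^(1/0.28).
D = 6490 m.
g^-0.18 = 1.43^-0.18 = 0.9376
D / (0.012 × 0.9376) = 6490 / (0.01125) = 5.769 × 10^5
E = (5.769 × 10^5)^3.5714 = 3.760 × 10^20 J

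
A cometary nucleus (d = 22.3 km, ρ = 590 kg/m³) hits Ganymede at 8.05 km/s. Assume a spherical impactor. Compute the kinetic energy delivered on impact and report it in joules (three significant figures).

E ≈ 1.11 × 10^23 J

d = 22300 m; v = 8050 m/s.
Mass m = (π/6) ρ d³ = (π/6) × 590 × (22300)³ = 3.426 × 10^15 kg
E = ½ m v² = 0.5 × 3.426 × 10^15 × (8050)² = 1.110 × 10^23 J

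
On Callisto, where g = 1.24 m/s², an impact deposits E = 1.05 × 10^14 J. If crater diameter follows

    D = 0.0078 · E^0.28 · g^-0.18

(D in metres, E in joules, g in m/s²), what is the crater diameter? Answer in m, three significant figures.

D ≈ 63.3 m

E^0.28 = (1.05 × 10^14)^0.28 = 8.432 × 10^3
g^-0.18 = 1.24^-0.18 = 0.9620
D = 0.0078 × 8.432 × 10^3 × 0.9620 = 63.27 m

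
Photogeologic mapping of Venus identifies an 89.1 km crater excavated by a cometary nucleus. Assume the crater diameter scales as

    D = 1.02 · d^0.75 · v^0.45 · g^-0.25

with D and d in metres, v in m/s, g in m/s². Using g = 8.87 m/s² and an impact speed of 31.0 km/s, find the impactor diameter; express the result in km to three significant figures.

d ≈ 16.2 km

Rearranging for d: d = [D / (1.02 · 31000^0.45 · 8.87^-0.25)]^(1/0.75).
D = 89100 m.
31000^0.45 = 105.0
8.87^-0.25 = 0.5795
Denominator = 1.02 × 105.0 × 0.5795 = 62.06
D / 62.06 = 89100 / 62.06 = 1436
d = 1436^(1/0.75) = 1436^1.3333 = 16197 m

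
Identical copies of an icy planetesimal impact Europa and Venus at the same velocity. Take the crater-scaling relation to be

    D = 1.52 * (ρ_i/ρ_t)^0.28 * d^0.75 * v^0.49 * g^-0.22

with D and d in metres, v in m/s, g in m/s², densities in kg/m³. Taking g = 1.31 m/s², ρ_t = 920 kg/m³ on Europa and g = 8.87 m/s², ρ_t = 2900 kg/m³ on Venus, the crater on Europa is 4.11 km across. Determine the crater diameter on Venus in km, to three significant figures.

D ≈ 1.96 km

The impactor-only factors (d, v, ρ_i) cancel in the ratio, leaving D_Venus/D_Europa = (g_Venus/g_Europa)^-0.22 · (ρ_t,Europa/ρ_t,Venus)^0.28.
(8.87/1.31)^-0.22 = 6.771^-0.22 = 0.6565
(920/2900)^0.28 = 0.3172^0.28 = 0.7251
Ratio = 0.6565 × 0.7251 = 0.4760
D_Venus = 0.4760 × 4.11 km = 1.96 km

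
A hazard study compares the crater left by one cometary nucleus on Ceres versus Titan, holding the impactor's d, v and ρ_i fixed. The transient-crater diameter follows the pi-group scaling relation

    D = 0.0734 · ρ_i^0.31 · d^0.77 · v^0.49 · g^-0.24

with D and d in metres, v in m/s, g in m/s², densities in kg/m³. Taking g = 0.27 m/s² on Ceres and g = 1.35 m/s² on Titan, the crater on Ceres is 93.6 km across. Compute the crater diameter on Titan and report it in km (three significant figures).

All impactor-dependent factors cancel in the ratio, leaving D_Titan/D_Ceres = (g_Titan/g_Ceres)^-0.24.
(1.35/0.27)^-0.24 = 5.000^-0.24 = 0.6796
D_Titan = 0.6796 × 93.6 km = 63.6 km

D ≈ 63.6 km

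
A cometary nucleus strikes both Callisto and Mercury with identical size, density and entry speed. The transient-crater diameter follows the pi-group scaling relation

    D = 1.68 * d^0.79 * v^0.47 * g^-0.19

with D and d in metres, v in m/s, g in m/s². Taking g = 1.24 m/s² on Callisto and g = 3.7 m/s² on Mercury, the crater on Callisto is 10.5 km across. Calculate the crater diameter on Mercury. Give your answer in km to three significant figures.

D ≈ 8.53 km

All impactor-dependent factors cancel in the ratio, leaving D_Mercury/D_Callisto = (g_Mercury/g_Callisto)^-0.19.
(3.7/1.24)^-0.19 = 2.984^-0.19 = 0.8124
D_Mercury = 0.8124 × 10.5 km = 8.53 km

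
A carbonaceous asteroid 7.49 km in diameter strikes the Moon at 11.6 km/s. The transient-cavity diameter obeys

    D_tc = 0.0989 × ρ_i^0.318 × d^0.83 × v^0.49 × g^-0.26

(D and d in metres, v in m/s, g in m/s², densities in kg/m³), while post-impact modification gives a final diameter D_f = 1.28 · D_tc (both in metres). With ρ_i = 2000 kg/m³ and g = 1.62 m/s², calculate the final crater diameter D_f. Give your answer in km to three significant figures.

D_f ≈ 202 km

In SI: d = 7490 m, v = 11600 m/s.
ρ_i^0.318 = 2000^0.318 = 11.21
d^0.83 = 7490^0.83 = 1644
v^0.49 = 11600^0.49 = 98.08
g^-0.26 = 1.62^-0.26 = 0.8821
D_tc = 0.0989 × 11.21 × 1644 × 98.08 × 0.8821 = 1.577 × 10^5 m
D_f = 1.28 × 1.577 × 10^5 = 2.019 × 10^5 m
     = 201.9 km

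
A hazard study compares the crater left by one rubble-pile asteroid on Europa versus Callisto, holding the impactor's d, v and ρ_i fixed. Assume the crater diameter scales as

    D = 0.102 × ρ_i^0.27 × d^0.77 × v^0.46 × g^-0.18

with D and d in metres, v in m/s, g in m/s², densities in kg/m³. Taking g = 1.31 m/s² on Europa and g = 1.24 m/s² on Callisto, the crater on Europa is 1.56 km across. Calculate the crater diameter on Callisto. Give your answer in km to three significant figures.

D ≈ 1.58 km

All impactor-dependent factors cancel in the ratio, leaving D_Callisto/D_Europa = (g_Callisto/g_Europa)^-0.18.
(1.24/1.31)^-0.18 = 0.9466^-0.18 = 1.010
D_Callisto = 1.010 × 1.56 km = 1.58 km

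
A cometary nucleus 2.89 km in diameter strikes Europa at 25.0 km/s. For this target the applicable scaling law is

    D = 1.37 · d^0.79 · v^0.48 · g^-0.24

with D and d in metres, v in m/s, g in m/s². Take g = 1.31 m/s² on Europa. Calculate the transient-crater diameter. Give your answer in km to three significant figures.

In SI units: d = 2890 m, v = 25000 m/s.
d^0.79 = 2890^0.79 = 542.1
v^0.48 = 25000^0.48 = 129.1
g^-0.24 = 1.31^-0.24 = 0.9372
D = 1.37 × 542.1 × 129.1 × 0.9372 = 89858 m
   = 89.86 km

D ≈ 89.9 km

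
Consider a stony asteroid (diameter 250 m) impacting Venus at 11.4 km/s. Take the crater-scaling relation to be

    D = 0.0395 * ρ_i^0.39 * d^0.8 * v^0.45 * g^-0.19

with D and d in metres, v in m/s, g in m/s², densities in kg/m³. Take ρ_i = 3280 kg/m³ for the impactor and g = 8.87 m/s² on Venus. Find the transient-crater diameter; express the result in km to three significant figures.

In SI units: v = 11400 m/s.
ρ_i^0.39 = 3280^0.39 = 23.51
d^0.8 = 250^0.8 = 82.86
v^0.45 = 11400^0.45 = 66.93
g^-0.19 = 8.87^-0.19 = 0.6605
D = 0.0395 × 23.51 × 82.86 × 66.93 × 0.6605 = 3402 m
   = 3.402 km

D ≈ 3.40 km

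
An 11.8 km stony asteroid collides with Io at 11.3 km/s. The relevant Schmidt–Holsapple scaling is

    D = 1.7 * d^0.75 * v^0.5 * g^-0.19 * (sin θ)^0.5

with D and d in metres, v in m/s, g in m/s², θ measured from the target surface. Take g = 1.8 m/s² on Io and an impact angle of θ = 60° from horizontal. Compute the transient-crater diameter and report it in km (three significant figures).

In SI units: d = 11800 m, v = 11300 m/s.
d^0.75 = 11800^0.75 = 1132
v^0.5 = 11300^0.5 = 106.3
g^-0.19 = 1.8^-0.19 = 0.8943
(sin 60°)^0.5 = 0.8660^0.5 = 0.9306
D = 1.7 × 1132 × 106.3 × 0.8943 × 0.9306 = 1.702 × 10^5 m
   = 170.2 km

D ≈ 170 km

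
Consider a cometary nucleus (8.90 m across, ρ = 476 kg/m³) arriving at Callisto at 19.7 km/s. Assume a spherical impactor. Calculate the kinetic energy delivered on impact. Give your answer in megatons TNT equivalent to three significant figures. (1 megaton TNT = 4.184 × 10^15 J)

v = 19700 m/s.
Mass m = (π/6) ρ d³ = (π/6) × 476 × (8.9)³ = 1.757 × 10^5 kg
E = ½ m v² = 0.5 × 1.757 × 10^5 × (19700)² = 3.409 × 10^13 J
   = 3.409 × 10^13 / 4.184×10^15 = 8.148 × 10^-3 Mt

E ≈ 8.15 × 10^-3 Mt TNT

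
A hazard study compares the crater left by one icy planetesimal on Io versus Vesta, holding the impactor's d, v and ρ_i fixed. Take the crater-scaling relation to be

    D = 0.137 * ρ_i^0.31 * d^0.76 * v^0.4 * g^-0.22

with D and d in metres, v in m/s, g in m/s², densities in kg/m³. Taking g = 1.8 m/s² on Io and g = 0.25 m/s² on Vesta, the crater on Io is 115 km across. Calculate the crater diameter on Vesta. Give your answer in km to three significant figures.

All impactor-dependent factors cancel in the ratio, leaving D_Vesta/D_Io = (g_Vesta/g_Io)^-0.22.
(0.25/1.8)^-0.22 = 0.1389^-0.22 = 1.544
D_Vesta = 1.544 × 115 km = 178 km

D ≈ 178 km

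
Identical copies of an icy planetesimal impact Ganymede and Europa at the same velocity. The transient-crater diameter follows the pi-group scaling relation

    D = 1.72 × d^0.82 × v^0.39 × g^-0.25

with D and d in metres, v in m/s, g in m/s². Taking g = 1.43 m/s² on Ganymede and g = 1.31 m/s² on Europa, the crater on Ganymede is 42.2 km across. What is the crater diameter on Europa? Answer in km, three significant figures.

All impactor-dependent factors cancel in the ratio, leaving D_Europa/D_Ganymede = (g_Europa/g_Ganymede)^-0.25.
(1.31/1.43)^-0.25 = 0.9161^-0.25 = 1.022
D_Europa = 1.022 × 42.2 km = 43.1 km

D ≈ 43.1 km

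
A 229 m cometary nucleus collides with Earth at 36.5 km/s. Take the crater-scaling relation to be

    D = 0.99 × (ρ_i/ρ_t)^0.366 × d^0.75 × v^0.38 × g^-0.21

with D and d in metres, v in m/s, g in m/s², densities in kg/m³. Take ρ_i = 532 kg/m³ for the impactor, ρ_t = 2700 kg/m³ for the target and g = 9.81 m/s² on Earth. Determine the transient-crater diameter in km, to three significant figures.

In SI units: v = 36500 m/s.
(ρ_i/ρ_t)^0.366 = (532/2700)^0.366 = 0.5518
d^0.75 = 229^0.75 = 58.87
v^0.38 = 36500^0.38 = 54.16
g^-0.21 = 9.81^-0.21 = 0.6191
D = 0.99 × 0.5518 × 58.87 × 54.16 × 0.6191 = 1078 m
   = 1.078 km

D ≈ 1.08 km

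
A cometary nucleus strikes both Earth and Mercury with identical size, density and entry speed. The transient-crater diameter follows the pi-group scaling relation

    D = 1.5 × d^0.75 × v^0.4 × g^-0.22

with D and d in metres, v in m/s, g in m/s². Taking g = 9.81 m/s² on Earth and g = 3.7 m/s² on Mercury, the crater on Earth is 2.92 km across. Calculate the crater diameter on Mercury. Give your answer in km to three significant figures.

All impactor-dependent factors cancel in the ratio, leaving D_Mercury/D_Earth = (g_Mercury/g_Earth)^-0.22.
(3.7/9.81)^-0.22 = 0.3772^-0.22 = 1.239
D_Mercury = 1.239 × 2.92 km = 3.62 km

D ≈ 3.62 km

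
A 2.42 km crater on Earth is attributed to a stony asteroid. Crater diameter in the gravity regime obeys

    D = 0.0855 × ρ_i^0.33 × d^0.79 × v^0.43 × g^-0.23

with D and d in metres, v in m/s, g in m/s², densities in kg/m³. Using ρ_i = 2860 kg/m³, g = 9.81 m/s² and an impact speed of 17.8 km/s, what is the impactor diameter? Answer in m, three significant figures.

d ≈ 147 m

Rearranging for d: d = [D / (0.0855 · 2860^0.33 · 17800^0.43 · 9.81^-0.23)]^(1/0.79).
D = 2420 m.
2860^0.33 = 13.82
17800^0.43 = 67.25
9.81^-0.23 = 0.5914
Denominator = 0.0855 × 13.82 × 67.25 × 0.5914 = 46.99
D / 46.99 = 2420 / 46.99 = 51.50
d = 51.50^(1/0.79) = 51.50^1.2658 = 146.8 m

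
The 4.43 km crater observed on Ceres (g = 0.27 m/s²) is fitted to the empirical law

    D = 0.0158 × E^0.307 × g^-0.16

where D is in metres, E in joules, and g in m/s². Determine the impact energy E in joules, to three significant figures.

E ≈ 2.81 × 10^17 J

Rearranging: E = [D / (0.0158 · g^-0.16)]^(1/0.307).
D = 4430 m.
g^-0.16 = 0.27^-0.16 = 1.233
D / (0.0158 × 1.233) = 4430 / (0.01948) = 2.274 × 10^5
E = (2.274 × 10^5)^3.2573 = 2.810 × 10^17 J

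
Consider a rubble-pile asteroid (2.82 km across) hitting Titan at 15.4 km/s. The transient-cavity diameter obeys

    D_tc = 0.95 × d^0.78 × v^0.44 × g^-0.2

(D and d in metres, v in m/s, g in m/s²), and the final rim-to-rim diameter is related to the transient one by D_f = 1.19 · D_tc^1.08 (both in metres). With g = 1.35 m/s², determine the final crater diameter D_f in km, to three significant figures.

D_f ≈ 83.1 km

In SI: d = 2820 m, v = 15400 m/s.
d^0.78 = 2820^0.78 = 491.1
v^0.44 = 15400^0.44 = 69.58
g^-0.2 = 1.35^-0.2 = 0.9417
D_tc = 0.95 × 491.1 × 69.58 × 0.9417 = 30570 m
D_f = 1.19 × (30570)^1.08 = 83112 m
     = 83.11 km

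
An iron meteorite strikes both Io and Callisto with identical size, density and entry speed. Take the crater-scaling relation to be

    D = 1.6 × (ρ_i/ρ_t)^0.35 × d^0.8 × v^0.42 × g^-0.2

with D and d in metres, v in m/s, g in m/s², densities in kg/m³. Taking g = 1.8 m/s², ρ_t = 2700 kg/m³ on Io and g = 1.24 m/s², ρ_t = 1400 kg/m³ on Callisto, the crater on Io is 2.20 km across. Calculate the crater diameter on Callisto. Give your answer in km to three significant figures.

The impactor-only factors (d, v, ρ_i) cancel in the ratio, leaving D_Callisto/D_Io = (g_Callisto/g_Io)^-0.2 · (ρ_t,Io/ρ_t,Callisto)^0.35.
(1.24/1.8)^-0.2 = 0.6889^-0.2 = 1.077
(2700/1400)^0.35 = 1.929^0.35 = 1.259
Ratio = 1.077 × 1.259 = 1.356
D_Callisto = 1.356 × 2.20 km = 2.98 km

D ≈ 2.98 km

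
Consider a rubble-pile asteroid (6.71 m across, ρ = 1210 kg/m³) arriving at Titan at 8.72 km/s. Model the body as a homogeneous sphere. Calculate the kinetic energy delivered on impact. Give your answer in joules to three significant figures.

E ≈ 7.28 × 10^12 J

v = 8720 m/s.
Mass m = (π/6) ρ d³ = (π/6) × 1210 × (6.71)³ = 1.914 × 10^5 kg
E = ½ m v² = 0.5 × 1.914 × 10^5 × (8720)² = 7.277 × 10^12 J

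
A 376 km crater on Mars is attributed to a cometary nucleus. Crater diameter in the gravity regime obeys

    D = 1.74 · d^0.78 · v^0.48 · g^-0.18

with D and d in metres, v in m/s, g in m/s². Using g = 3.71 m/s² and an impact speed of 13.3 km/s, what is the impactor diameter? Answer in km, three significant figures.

Rearranging for d: d = [D / (1.74 · 13300^0.48 · 3.71^-0.18)]^(1/0.78).
D = 376000 m.
13300^0.48 = 95.38
3.71^-0.18 = 0.7898
Denominator = 1.74 × 95.38 × 0.7898 = 131.1
D / 131.1 = 376000 / 131.1 = 2868
d = 2868^(1/0.78) = 2868^1.2821 = 27100 m

d ≈ 27.1 km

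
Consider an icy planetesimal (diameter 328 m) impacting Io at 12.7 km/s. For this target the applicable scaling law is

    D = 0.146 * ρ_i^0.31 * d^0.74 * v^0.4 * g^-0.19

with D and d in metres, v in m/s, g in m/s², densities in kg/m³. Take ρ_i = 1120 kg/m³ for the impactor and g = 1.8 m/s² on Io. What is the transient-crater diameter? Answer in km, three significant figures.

In SI units: v = 12700 m/s.
ρ_i^0.31 = 1120^0.31 = 8.816
d^0.74 = 328^0.74 = 72.74
v^0.4 = 12700^0.4 = 43.80
g^-0.19 = 1.8^-0.19 = 0.8943
D = 0.146 × 8.816 × 72.74 × 43.80 × 0.8943 = 3667 m
   = 3.667 km

D ≈ 3.67 km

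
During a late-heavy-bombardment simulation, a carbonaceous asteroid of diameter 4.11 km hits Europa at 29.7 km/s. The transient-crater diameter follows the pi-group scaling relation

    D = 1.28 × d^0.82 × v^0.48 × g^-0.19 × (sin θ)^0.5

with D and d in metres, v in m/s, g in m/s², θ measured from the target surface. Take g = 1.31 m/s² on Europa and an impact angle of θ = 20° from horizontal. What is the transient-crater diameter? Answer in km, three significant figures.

In SI units: d = 4110 m, v = 29700 m/s.
d^0.82 = 4110^0.82 = 919.1
v^0.48 = 29700^0.48 = 140.3
g^-0.19 = 1.31^-0.19 = 0.9500
(sin 20°)^0.5 = 0.3420^0.5 = 0.5848
D = 1.28 × 919.1 × 140.3 × 0.9500 × 0.5848 = 91698 m
   = 91.70 km

D ≈ 91.7 km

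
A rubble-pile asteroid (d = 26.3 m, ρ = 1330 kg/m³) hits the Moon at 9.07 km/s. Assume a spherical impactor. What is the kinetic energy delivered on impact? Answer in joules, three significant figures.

v = 9070 m/s.
Mass m = (π/6) ρ d³ = (π/6) × 1330 × (26.3)³ = 1.267 × 10^7 kg
E = ½ m v² = 0.5 × 1.267 × 10^7 × (9070)² = 5.211 × 10^14 J

E ≈ 5.21 × 10^14 J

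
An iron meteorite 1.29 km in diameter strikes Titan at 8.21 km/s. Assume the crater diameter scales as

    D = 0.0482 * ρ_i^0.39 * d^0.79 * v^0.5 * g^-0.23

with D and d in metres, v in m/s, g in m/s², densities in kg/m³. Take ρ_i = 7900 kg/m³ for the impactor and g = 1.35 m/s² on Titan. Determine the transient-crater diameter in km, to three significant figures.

In SI units: d = 1290 m, v = 8210 m/s.
ρ_i^0.39 = 7900^0.39 = 33.12
d^0.79 = 1290^0.79 = 286.7
v^0.5 = 8210^0.5 = 90.61
g^-0.23 = 1.35^-0.23 = 0.9333
D = 0.0482 × 33.12 × 286.7 × 90.61 × 0.9333 = 38705 m
   = 38.70 km

D ≈ 38.7 km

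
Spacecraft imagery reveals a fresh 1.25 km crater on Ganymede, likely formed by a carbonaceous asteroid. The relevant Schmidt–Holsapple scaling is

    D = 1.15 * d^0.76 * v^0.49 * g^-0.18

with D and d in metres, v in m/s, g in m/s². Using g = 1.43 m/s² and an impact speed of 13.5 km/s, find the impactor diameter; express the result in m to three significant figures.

Rearranging for d: d = [D / (1.15 · 13500^0.49 · 1.43^-0.18)]^(1/0.76).
D = 1250 m.
13500^0.49 = 105.6
1.43^-0.18 = 0.9376
Denominator = 1.15 × 105.6 × 0.9376 = 113.9
D / 113.9 = 1250 / 113.9 = 10.97
d = 10.97^(1/0.76) = 10.97^1.3158 = 23.37 m

d ≈ 23.4 m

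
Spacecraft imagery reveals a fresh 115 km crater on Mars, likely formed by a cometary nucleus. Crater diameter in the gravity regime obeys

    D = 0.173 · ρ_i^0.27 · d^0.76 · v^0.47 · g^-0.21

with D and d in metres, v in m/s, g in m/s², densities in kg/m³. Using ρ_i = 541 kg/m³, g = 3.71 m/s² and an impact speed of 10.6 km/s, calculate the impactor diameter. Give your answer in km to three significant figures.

d ≈ 22.8 km

Rearranging for d: d = [D / (0.173 · 541^0.27 · 10600^0.47 · 3.71^-0.21)]^(1/0.76).
D = 115000 m.
541^0.27 = 5.470
10600^0.47 = 77.96
3.71^-0.21 = 0.7593
Denominator = 0.173 × 5.470 × 77.96 × 0.7593 = 56.02
D / 56.02 = 115000 / 56.02 = 2053
d = 2053^(1/0.76) = 2053^1.3158 = 22827 m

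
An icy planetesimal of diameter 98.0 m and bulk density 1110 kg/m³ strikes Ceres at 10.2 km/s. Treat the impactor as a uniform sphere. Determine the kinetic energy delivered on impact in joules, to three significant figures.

E ≈ 2.85 × 10^16 J

v = 10200 m/s.
Mass m = (π/6) ρ d³ = (π/6) × 1110 × (98)³ = 5.470 × 10^8 kg
E = ½ m v² = 0.5 × 5.470 × 10^8 × (10200)² = 2.845 × 10^16 J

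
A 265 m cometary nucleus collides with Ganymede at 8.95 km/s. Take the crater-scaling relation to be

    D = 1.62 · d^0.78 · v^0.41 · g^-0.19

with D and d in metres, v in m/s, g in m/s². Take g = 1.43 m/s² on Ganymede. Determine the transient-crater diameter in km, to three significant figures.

In SI units: v = 8950 m/s.
d^0.78 = 265^0.78 = 77.65
v^0.41 = 8950^0.41 = 41.71
g^-0.19 = 1.43^-0.19 = 0.9343
D = 1.62 × 77.65 × 41.71 × 0.9343 = 4902 m
   = 4.902 km

D ≈ 4.90 km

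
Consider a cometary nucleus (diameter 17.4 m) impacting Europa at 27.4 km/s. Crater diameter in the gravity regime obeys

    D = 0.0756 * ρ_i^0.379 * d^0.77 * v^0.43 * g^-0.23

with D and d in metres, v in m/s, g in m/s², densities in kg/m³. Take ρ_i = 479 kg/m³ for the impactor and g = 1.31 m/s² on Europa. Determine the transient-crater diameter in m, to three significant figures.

D ≈ 538 m

In SI units: v = 27400 m/s.
ρ_i^0.379 = 479^0.379 = 10.37
d^0.77 = 17.4^0.77 = 9.020
v^0.43 = 27400^0.43 = 80.95
g^-0.23 = 1.31^-0.23 = 0.9398
D = 0.0756 × 10.37 × 9.020 × 80.95 × 0.9398 = 538.0 m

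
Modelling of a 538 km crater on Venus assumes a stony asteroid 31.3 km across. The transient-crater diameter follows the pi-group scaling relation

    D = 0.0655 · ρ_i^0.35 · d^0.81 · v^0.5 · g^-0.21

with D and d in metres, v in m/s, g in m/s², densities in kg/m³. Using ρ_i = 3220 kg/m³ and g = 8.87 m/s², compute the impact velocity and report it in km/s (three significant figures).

Rearranging for v: v = [D / (0.0655 · 3220^0.35 · 31300^0.81 · 8.87^-0.21)]^(1/0.5).
D = 538000 m.
3220^0.35 = 16.89
31300^0.81 = 4379
8.87^-0.21 = 0.6323
Denominator = 0.0655 × 16.89 × 4379 × 0.6323 = 3063
D / 3063 = 538000 / 3063 = 175.6
v = 175.6^(1/0.5) = 175.6^2 = 30835 m/s

v ≈ 30.8 km/s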